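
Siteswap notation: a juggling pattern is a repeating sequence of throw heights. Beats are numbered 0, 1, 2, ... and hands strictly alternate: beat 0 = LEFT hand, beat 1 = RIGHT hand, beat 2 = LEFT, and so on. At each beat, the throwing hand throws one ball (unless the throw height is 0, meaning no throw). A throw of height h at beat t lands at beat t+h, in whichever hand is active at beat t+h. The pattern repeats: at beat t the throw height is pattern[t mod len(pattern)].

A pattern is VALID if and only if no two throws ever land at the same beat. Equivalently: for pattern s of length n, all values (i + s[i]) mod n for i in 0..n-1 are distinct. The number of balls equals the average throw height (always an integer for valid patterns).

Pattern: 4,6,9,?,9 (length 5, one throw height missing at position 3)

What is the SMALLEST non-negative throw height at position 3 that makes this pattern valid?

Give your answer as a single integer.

Answer: 2

Derivation:
i=0: (0 + 4) mod 5 = 4
i=1: (1 + 6) mod 5 = 2
i=2: (2 + 9) mod 5 = 1
i=3: s[i]=? (unknown)
i=4: (4 + 9) mod 5 = 3
Known residues: [1, 2, 3, 4]; need a permutation of 0..4, so missing residue r = 0
Need (3 + s) mod 5 = 0; smallest s = (0 - 3) mod 5 = 2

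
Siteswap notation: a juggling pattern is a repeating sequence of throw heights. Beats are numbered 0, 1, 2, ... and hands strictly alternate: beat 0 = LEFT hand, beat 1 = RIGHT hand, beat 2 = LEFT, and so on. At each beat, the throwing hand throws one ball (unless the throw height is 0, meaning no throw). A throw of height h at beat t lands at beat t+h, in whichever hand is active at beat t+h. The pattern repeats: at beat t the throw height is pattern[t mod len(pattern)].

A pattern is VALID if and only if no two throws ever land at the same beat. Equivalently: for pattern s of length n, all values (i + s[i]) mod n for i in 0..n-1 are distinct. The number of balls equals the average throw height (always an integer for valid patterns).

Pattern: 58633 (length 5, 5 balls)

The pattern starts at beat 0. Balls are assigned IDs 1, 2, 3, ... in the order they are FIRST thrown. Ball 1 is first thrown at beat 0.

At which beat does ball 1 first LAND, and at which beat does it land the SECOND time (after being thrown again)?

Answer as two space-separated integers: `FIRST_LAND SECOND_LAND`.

Beat 0 (L): throw ball1 h=5 -> lands@5:R; in-air after throw: [b1@5:R]
Beat 1 (R): throw ball2 h=8 -> lands@9:R; in-air after throw: [b1@5:R b2@9:R]
Beat 2 (L): throw ball3 h=6 -> lands@8:L; in-air after throw: [b1@5:R b3@8:L b2@9:R]
Beat 3 (R): throw ball4 h=3 -> lands@6:L; in-air after throw: [b1@5:R b4@6:L b3@8:L b2@9:R]
Beat 4 (L): throw ball5 h=3 -> lands@7:R; in-air after throw: [b1@5:R b4@6:L b5@7:R b3@8:L b2@9:R]
Beat 5 (R): throw ball1 h=5 -> lands@10:L; in-air after throw: [b4@6:L b5@7:R b3@8:L b2@9:R b1@10:L]
Beat 6 (L): throw ball4 h=8 -> lands@14:L; in-air after throw: [b5@7:R b3@8:L b2@9:R b1@10:L b4@14:L]
Beat 7 (R): throw ball5 h=6 -> lands@13:R; in-air after throw: [b3@8:L b2@9:R b1@10:L b5@13:R b4@14:L]
Beat 8 (L): throw ball3 h=3 -> lands@11:R; in-air after throw: [b2@9:R b1@10:L b3@11:R b5@13:R b4@14:L]
Beat 9 (R): throw ball2 h=3 -> lands@12:L; in-air after throw: [b1@10:L b3@11:R b2@12:L b5@13:R b4@14:L]
Beat 10 (L): throw ball1 h=5 -> lands@15:R; in-air after throw: [b3@11:R b2@12:L b5@13:R b4@14:L b1@15:R]
Ball 1: thrown@0 h=5 -> first land @5; rethrown@5 h=5 -> second land @10

Answer: 5 10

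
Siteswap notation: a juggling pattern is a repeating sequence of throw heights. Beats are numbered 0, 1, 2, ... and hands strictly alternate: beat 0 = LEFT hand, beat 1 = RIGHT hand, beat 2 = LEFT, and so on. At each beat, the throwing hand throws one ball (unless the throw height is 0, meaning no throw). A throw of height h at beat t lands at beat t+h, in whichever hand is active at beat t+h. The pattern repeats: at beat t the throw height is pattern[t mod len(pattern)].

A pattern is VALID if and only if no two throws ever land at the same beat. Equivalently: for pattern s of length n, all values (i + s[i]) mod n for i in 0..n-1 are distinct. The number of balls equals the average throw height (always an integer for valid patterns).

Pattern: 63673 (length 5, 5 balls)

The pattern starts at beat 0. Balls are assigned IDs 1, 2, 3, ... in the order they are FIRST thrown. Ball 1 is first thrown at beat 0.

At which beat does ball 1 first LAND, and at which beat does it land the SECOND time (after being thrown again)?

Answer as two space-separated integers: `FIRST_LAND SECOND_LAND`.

Answer: 6 9

Derivation:
Beat 0 (L): throw ball1 h=6 -> lands@6:L; in-air after throw: [b1@6:L]
Beat 1 (R): throw ball2 h=3 -> lands@4:L; in-air after throw: [b2@4:L b1@6:L]
Beat 2 (L): throw ball3 h=6 -> lands@8:L; in-air after throw: [b2@4:L b1@6:L b3@8:L]
Beat 3 (R): throw ball4 h=7 -> lands@10:L; in-air after throw: [b2@4:L b1@6:L b3@8:L b4@10:L]
Beat 4 (L): throw ball2 h=3 -> lands@7:R; in-air after throw: [b1@6:L b2@7:R b3@8:L b4@10:L]
Beat 5 (R): throw ball5 h=6 -> lands@11:R; in-air after throw: [b1@6:L b2@7:R b3@8:L b4@10:L b5@11:R]
Beat 6 (L): throw ball1 h=3 -> lands@9:R; in-air after throw: [b2@7:R b3@8:L b1@9:R b4@10:L b5@11:R]
Beat 7 (R): throw ball2 h=6 -> lands@13:R; in-air after throw: [b3@8:L b1@9:R b4@10:L b5@11:R b2@13:R]
Beat 8 (L): throw ball3 h=7 -> lands@15:R; in-air after throw: [b1@9:R b4@10:L b5@11:R b2@13:R b3@15:R]
Beat 9 (R): throw ball1 h=3 -> lands@12:L; in-air after throw: [b4@10:L b5@11:R b1@12:L b2@13:R b3@15:R]
Ball 1: thrown@0 h=6 -> first land @6; rethrown@6 h=3 -> second land @9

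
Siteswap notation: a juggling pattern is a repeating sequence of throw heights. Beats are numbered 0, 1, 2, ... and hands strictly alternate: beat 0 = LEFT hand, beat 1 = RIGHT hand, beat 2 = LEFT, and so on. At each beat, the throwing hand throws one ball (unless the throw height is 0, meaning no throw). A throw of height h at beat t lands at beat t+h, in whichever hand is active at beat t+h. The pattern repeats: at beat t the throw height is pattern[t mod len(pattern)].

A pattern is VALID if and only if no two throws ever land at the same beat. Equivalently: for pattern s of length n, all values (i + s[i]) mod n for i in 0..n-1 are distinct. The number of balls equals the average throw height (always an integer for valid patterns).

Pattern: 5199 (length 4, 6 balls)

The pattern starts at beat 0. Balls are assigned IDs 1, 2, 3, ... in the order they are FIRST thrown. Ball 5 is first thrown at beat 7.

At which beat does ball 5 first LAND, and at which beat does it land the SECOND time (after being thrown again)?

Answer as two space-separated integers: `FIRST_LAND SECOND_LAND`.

Beat 0 (L): throw ball1 h=5 -> lands@5:R; in-air after throw: [b1@5:R]
Beat 1 (R): throw ball2 h=1 -> lands@2:L; in-air after throw: [b2@2:L b1@5:R]
Beat 2 (L): throw ball2 h=9 -> lands@11:R; in-air after throw: [b1@5:R b2@11:R]
Beat 3 (R): throw ball3 h=9 -> lands@12:L; in-air after throw: [b1@5:R b2@11:R b3@12:L]
Beat 4 (L): throw ball4 h=5 -> lands@9:R; in-air after throw: [b1@5:R b4@9:R b2@11:R b3@12:L]
Beat 5 (R): throw ball1 h=1 -> lands@6:L; in-air after throw: [b1@6:L b4@9:R b2@11:R b3@12:L]
Beat 6 (L): throw ball1 h=9 -> lands@15:R; in-air after throw: [b4@9:R b2@11:R b3@12:L b1@15:R]
Beat 7 (R): throw ball5 h=9 -> lands@16:L; in-air after throw: [b4@9:R b2@11:R b3@12:L b1@15:R b5@16:L]
Beat 8 (L): throw ball6 h=5 -> lands@13:R; in-air after throw: [b4@9:R b2@11:R b3@12:L b6@13:R b1@15:R b5@16:L]
Beat 9 (R): throw ball4 h=1 -> lands@10:L; in-air after throw: [b4@10:L b2@11:R b3@12:L b6@13:R b1@15:R b5@16:L]
Beat 10 (L): throw ball4 h=9 -> lands@19:R; in-air after throw: [b2@11:R b3@12:L b6@13:R b1@15:R b5@16:L b4@19:R]
Beat 11 (R): throw ball2 h=9 -> lands@20:L; in-air after throw: [b3@12:L b6@13:R b1@15:R b5@16:L b4@19:R b2@20:L]
Beat 12 (L): throw ball3 h=5 -> lands@17:R; in-air after throw: [b6@13:R b1@15:R b5@16:L b3@17:R b4@19:R b2@20:L]
Beat 13 (R): throw ball6 h=1 -> lands@14:L; in-air after throw: [b6@14:L b1@15:R b5@16:L b3@17:R b4@19:R b2@20:L]
Beat 14 (L): throw ball6 h=9 -> lands@23:R; in-air after throw: [b1@15:R b5@16:L b3@17:R b4@19:R b2@20:L b6@23:R]
Beat 15 (R): throw ball1 h=9 -> lands@24:L; in-air after throw: [b5@16:L b3@17:R b4@19:R b2@20:L b6@23:R b1@24:L]
Beat 16 (L): throw ball5 h=5 -> lands@21:R; in-air after throw: [b3@17:R b4@19:R b2@20:L b5@21:R b6@23:R b1@24:L]
Beat 17 (R): throw ball3 h=1 -> lands@18:L; in-air after throw: [b3@18:L b4@19:R b2@20:L b5@21:R b6@23:R b1@24:L]
Beat 18 (L): throw ball3 h=9 -> lands@27:R; in-air after throw: [b4@19:R b2@20:L b5@21:R b6@23:R b1@24:L b3@27:R]
Beat 19 (R): throw ball4 h=9 -> lands@28:L; in-air after throw: [b2@20:L b5@21:R b6@23:R b1@24:L b3@27:R b4@28:L]
Beat 20 (L): throw ball2 h=5 -> lands@25:R; in-air after throw: [b5@21:R b6@23:R b1@24:L b2@25:R b3@27:R b4@28:L]
Beat 21 (R): throw ball5 h=1 -> lands@22:L; in-air after throw: [b5@22:L b6@23:R b1@24:L b2@25:R b3@27:R b4@28:L]
Ball 5: thrown@7 h=9 -> first land @16; rethrown@16 h=5 -> second land @21

Answer: 16 21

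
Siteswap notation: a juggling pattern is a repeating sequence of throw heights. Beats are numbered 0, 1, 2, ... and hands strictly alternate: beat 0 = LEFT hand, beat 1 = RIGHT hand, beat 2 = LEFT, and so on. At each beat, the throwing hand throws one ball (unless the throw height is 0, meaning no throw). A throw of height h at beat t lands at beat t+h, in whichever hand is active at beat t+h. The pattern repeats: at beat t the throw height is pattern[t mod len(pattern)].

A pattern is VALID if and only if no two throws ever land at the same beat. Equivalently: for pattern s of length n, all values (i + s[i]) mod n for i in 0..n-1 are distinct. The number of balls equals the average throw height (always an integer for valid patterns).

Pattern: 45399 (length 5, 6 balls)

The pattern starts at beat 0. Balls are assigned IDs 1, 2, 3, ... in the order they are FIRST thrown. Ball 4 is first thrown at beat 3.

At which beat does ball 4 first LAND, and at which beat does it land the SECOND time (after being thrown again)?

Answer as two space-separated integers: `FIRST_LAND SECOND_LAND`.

Answer: 12 15

Derivation:
Beat 0 (L): throw ball1 h=4 -> lands@4:L; in-air after throw: [b1@4:L]
Beat 1 (R): throw ball2 h=5 -> lands@6:L; in-air after throw: [b1@4:L b2@6:L]
Beat 2 (L): throw ball3 h=3 -> lands@5:R; in-air after throw: [b1@4:L b3@5:R b2@6:L]
Beat 3 (R): throw ball4 h=9 -> lands@12:L; in-air after throw: [b1@4:L b3@5:R b2@6:L b4@12:L]
Beat 4 (L): throw ball1 h=9 -> lands@13:R; in-air after throw: [b3@5:R b2@6:L b4@12:L b1@13:R]
Beat 5 (R): throw ball3 h=4 -> lands@9:R; in-air after throw: [b2@6:L b3@9:R b4@12:L b1@13:R]
Beat 6 (L): throw ball2 h=5 -> lands@11:R; in-air after throw: [b3@9:R b2@11:R b4@12:L b1@13:R]
Beat 7 (R): throw ball5 h=3 -> lands@10:L; in-air after throw: [b3@9:R b5@10:L b2@11:R b4@12:L b1@13:R]
Beat 8 (L): throw ball6 h=9 -> lands@17:R; in-air after throw: [b3@9:R b5@10:L b2@11:R b4@12:L b1@13:R b6@17:R]
Beat 9 (R): throw ball3 h=9 -> lands@18:L; in-air after throw: [b5@10:L b2@11:R b4@12:L b1@13:R b6@17:R b3@18:L]
Beat 10 (L): throw ball5 h=4 -> lands@14:L; in-air after throw: [b2@11:R b4@12:L b1@13:R b5@14:L b6@17:R b3@18:L]
Beat 11 (R): throw ball2 h=5 -> lands@16:L; in-air after throw: [b4@12:L b1@13:R b5@14:L b2@16:L b6@17:R b3@18:L]
Beat 12 (L): throw ball4 h=3 -> lands@15:R; in-air after throw: [b1@13:R b5@14:L b4@15:R b2@16:L b6@17:R b3@18:L]
Beat 13 (R): throw ball1 h=9 -> lands@22:L; in-air after throw: [b5@14:L b4@15:R b2@16:L b6@17:R b3@18:L b1@22:L]
Beat 14 (L): throw ball5 h=9 -> lands@23:R; in-air after throw: [b4@15:R b2@16:L b6@17:R b3@18:L b1@22:L b5@23:R]
Beat 15 (R): throw ball4 h=4 -> lands@19:R; in-air after throw: [b2@16:L b6@17:R b3@18:L b4@19:R b1@22:L b5@23:R]
Ball 4: thrown@3 h=9 -> first land @12; rethrown@12 h=3 -> second land @15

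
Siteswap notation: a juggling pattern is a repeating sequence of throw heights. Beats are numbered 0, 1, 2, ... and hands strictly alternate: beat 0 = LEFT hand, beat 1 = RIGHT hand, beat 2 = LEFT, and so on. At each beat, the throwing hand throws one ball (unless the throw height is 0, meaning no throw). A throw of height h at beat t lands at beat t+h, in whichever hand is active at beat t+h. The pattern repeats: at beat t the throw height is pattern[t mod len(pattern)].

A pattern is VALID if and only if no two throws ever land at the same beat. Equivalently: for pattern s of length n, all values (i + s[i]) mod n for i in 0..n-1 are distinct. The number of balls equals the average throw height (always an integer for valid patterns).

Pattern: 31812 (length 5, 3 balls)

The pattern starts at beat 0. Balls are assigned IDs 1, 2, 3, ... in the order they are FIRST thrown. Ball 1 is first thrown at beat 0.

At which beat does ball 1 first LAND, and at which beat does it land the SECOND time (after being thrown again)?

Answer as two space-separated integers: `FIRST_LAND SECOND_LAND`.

Beat 0 (L): throw ball1 h=3 -> lands@3:R; in-air after throw: [b1@3:R]
Beat 1 (R): throw ball2 h=1 -> lands@2:L; in-air after throw: [b2@2:L b1@3:R]
Beat 2 (L): throw ball2 h=8 -> lands@10:L; in-air after throw: [b1@3:R b2@10:L]
Beat 3 (R): throw ball1 h=1 -> lands@4:L; in-air after throw: [b1@4:L b2@10:L]
Beat 4 (L): throw ball1 h=2 -> lands@6:L; in-air after throw: [b1@6:L b2@10:L]
Ball 1: thrown@0 h=3 -> first land @3; rethrown@3 h=1 -> second land @4

Answer: 3 4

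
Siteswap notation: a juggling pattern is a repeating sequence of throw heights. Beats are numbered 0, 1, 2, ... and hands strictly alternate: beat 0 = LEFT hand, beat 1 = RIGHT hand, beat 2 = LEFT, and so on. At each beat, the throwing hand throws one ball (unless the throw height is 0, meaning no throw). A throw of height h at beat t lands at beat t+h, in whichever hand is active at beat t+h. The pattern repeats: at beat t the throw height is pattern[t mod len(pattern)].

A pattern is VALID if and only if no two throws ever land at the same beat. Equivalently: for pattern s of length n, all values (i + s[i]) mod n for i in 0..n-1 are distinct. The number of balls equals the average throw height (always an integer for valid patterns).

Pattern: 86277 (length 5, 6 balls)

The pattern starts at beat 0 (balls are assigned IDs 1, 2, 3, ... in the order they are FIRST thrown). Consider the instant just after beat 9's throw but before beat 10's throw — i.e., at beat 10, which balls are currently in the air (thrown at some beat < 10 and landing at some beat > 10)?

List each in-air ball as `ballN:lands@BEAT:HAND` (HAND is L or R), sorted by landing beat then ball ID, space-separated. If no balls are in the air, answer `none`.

Beat 0 (L): throw ball1 h=8 -> lands@8:L; in-air after throw: [b1@8:L]
Beat 1 (R): throw ball2 h=6 -> lands@7:R; in-air after throw: [b2@7:R b1@8:L]
Beat 2 (L): throw ball3 h=2 -> lands@4:L; in-air after throw: [b3@4:L b2@7:R b1@8:L]
Beat 3 (R): throw ball4 h=7 -> lands@10:L; in-air after throw: [b3@4:L b2@7:R b1@8:L b4@10:L]
Beat 4 (L): throw ball3 h=7 -> lands@11:R; in-air after throw: [b2@7:R b1@8:L b4@10:L b3@11:R]
Beat 5 (R): throw ball5 h=8 -> lands@13:R; in-air after throw: [b2@7:R b1@8:L b4@10:L b3@11:R b5@13:R]
Beat 6 (L): throw ball6 h=6 -> lands@12:L; in-air after throw: [b2@7:R b1@8:L b4@10:L b3@11:R b6@12:L b5@13:R]
Beat 7 (R): throw ball2 h=2 -> lands@9:R; in-air after throw: [b1@8:L b2@9:R b4@10:L b3@11:R b6@12:L b5@13:R]
Beat 8 (L): throw ball1 h=7 -> lands@15:R; in-air after throw: [b2@9:R b4@10:L b3@11:R b6@12:L b5@13:R b1@15:R]
Beat 9 (R): throw ball2 h=7 -> lands@16:L; in-air after throw: [b4@10:L b3@11:R b6@12:L b5@13:R b1@15:R b2@16:L]
Beat 10 (L): throw ball4 h=8 -> lands@18:L; in-air after throw: [b3@11:R b6@12:L b5@13:R b1@15:R b2@16:L b4@18:L]

Answer: ball3:lands@11:R ball6:lands@12:L ball5:lands@13:R ball1:lands@15:R ball2:lands@16:L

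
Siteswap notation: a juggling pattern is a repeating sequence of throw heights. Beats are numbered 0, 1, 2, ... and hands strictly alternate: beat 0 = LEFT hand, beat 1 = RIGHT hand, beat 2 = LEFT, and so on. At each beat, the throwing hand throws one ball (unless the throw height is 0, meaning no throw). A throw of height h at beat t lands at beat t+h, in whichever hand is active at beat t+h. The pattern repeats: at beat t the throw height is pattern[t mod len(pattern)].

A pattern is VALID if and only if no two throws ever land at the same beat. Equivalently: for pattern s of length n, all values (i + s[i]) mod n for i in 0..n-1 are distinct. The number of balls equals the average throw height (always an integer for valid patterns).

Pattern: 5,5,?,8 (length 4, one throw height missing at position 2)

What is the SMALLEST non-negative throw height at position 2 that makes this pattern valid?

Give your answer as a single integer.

i=0: (0 + 5) mod 4 = 1
i=1: (1 + 5) mod 4 = 2
i=2: s[i]=? (unknown)
i=3: (3 + 8) mod 4 = 3
Known residues: [1, 2, 3]; need a permutation of 0..3, so missing residue r = 0
Need (2 + s) mod 4 = 0; smallest s = (0 - 2) mod 4 = 2

Answer: 2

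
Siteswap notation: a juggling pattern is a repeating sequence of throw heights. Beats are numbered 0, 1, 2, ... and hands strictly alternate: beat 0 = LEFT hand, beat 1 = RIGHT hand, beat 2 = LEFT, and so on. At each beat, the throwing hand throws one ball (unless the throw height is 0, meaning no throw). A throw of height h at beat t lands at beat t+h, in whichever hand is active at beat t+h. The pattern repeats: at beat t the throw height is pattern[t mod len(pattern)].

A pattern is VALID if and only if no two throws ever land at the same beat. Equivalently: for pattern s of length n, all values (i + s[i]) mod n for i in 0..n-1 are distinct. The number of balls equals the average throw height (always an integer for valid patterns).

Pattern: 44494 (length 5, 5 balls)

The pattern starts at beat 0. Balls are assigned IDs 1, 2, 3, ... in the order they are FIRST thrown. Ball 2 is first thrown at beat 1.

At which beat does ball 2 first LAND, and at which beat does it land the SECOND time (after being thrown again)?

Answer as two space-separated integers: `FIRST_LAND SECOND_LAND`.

Beat 0 (L): throw ball1 h=4 -> lands@4:L; in-air after throw: [b1@4:L]
Beat 1 (R): throw ball2 h=4 -> lands@5:R; in-air after throw: [b1@4:L b2@5:R]
Beat 2 (L): throw ball3 h=4 -> lands@6:L; in-air after throw: [b1@4:L b2@5:R b3@6:L]
Beat 3 (R): throw ball4 h=9 -> lands@12:L; in-air after throw: [b1@4:L b2@5:R b3@6:L b4@12:L]
Beat 4 (L): throw ball1 h=4 -> lands@8:L; in-air after throw: [b2@5:R b3@6:L b1@8:L b4@12:L]
Beat 5 (R): throw ball2 h=4 -> lands@9:R; in-air after throw: [b3@6:L b1@8:L b2@9:R b4@12:L]
Beat 6 (L): throw ball3 h=4 -> lands@10:L; in-air after throw: [b1@8:L b2@9:R b3@10:L b4@12:L]
Beat 7 (R): throw ball5 h=4 -> lands@11:R; in-air after throw: [b1@8:L b2@9:R b3@10:L b5@11:R b4@12:L]
Beat 8 (L): throw ball1 h=9 -> lands@17:R; in-air after throw: [b2@9:R b3@10:L b5@11:R b4@12:L b1@17:R]
Beat 9 (R): throw ball2 h=4 -> lands@13:R; in-air after throw: [b3@10:L b5@11:R b4@12:L b2@13:R b1@17:R]
Ball 2: thrown@1 h=4 -> first land @5; rethrown@5 h=4 -> second land @9

Answer: 5 9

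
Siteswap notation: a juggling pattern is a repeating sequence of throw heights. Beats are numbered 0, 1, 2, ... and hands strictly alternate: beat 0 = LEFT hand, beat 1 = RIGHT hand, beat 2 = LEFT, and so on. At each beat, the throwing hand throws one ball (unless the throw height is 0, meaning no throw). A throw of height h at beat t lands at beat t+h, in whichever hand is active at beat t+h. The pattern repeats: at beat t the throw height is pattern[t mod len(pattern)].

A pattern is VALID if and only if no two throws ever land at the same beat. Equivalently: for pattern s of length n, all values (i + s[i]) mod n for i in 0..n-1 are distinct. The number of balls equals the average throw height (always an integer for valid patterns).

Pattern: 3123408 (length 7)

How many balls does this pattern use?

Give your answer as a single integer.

Answer: 3

Derivation:
Pattern = [3, 1, 2, 3, 4, 0, 8], length n = 7
  position 0: throw height = 3, running sum = 3
  position 1: throw height = 1, running sum = 4
  position 2: throw height = 2, running sum = 6
  position 3: throw height = 3, running sum = 9
  position 4: throw height = 4, running sum = 13
  position 5: throw height = 0, running sum = 13
  position 6: throw height = 8, running sum = 21
Total sum = 21; balls = sum / n = 21 / 7 = 3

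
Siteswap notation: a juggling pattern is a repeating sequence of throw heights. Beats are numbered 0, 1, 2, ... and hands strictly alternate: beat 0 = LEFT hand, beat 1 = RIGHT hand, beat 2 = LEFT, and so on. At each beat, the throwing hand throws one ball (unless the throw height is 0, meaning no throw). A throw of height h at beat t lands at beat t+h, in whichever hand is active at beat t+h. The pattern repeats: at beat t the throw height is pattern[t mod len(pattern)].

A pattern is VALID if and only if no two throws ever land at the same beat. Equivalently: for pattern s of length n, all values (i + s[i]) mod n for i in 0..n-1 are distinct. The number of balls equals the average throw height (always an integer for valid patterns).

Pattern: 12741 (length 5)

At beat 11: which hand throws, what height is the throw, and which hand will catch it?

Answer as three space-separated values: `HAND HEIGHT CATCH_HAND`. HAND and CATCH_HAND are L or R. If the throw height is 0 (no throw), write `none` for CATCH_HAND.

Beat 11: 11 mod 2 = 1, so hand = R
Throw height = pattern[11 mod 5] = pattern[1] = 2
Lands at beat 11+2=13, 13 mod 2 = 1, so catch hand = R

Answer: R 2 R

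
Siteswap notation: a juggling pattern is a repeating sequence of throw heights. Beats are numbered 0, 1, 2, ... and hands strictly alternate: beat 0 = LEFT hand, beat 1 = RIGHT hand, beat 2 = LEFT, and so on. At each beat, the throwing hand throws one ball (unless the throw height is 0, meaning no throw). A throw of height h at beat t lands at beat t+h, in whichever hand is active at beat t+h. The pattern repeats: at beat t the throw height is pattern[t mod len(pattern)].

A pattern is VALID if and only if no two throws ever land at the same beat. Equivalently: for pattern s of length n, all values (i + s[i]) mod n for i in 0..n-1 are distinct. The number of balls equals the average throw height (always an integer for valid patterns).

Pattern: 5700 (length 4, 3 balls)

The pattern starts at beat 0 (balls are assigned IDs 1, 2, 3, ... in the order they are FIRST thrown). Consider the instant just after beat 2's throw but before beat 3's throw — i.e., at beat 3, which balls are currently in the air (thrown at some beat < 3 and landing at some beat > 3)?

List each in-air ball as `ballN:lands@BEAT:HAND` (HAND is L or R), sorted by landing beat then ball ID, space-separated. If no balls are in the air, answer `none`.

Beat 0 (L): throw ball1 h=5 -> lands@5:R; in-air after throw: [b1@5:R]
Beat 1 (R): throw ball2 h=7 -> lands@8:L; in-air after throw: [b1@5:R b2@8:L]

Answer: ball1:lands@5:R ball2:lands@8:L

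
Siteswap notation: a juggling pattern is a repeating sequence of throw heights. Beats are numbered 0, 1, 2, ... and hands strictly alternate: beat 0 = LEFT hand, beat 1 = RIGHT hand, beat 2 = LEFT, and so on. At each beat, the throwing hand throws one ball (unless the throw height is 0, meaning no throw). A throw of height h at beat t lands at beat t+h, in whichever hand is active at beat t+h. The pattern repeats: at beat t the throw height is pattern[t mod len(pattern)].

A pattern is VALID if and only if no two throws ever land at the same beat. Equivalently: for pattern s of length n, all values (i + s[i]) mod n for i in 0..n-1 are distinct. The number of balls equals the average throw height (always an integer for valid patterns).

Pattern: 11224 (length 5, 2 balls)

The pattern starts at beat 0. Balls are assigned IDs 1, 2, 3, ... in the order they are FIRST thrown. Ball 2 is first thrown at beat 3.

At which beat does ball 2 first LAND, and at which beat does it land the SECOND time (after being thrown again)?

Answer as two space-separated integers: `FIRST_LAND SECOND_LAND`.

Beat 0 (L): throw ball1 h=1 -> lands@1:R; in-air after throw: [b1@1:R]
Beat 1 (R): throw ball1 h=1 -> lands@2:L; in-air after throw: [b1@2:L]
Beat 2 (L): throw ball1 h=2 -> lands@4:L; in-air after throw: [b1@4:L]
Beat 3 (R): throw ball2 h=2 -> lands@5:R; in-air after throw: [b1@4:L b2@5:R]
Beat 4 (L): throw ball1 h=4 -> lands@8:L; in-air after throw: [b2@5:R b1@8:L]
Beat 5 (R): throw ball2 h=1 -> lands@6:L; in-air after throw: [b2@6:L b1@8:L]
Beat 6 (L): throw ball2 h=1 -> lands@7:R; in-air after throw: [b2@7:R b1@8:L]
Ball 2: thrown@3 h=2 -> first land @5; rethrown@5 h=1 -> second land @6

Answer: 5 6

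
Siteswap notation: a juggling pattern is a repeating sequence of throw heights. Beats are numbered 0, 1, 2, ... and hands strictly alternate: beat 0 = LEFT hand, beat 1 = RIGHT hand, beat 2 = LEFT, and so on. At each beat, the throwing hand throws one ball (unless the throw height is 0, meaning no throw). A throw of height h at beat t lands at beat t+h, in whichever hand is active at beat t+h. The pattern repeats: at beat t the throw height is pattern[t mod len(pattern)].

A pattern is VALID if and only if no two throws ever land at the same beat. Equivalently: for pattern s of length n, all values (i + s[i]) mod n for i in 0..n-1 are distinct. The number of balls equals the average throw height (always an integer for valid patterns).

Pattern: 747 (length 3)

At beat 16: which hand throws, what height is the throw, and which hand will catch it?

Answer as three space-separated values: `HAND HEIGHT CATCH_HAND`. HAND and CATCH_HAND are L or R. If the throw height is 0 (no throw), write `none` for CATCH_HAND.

Beat 16: 16 mod 2 = 0, so hand = L
Throw height = pattern[16 mod 3] = pattern[1] = 4
Lands at beat 16+4=20, 20 mod 2 = 0, so catch hand = L

Answer: L 4 L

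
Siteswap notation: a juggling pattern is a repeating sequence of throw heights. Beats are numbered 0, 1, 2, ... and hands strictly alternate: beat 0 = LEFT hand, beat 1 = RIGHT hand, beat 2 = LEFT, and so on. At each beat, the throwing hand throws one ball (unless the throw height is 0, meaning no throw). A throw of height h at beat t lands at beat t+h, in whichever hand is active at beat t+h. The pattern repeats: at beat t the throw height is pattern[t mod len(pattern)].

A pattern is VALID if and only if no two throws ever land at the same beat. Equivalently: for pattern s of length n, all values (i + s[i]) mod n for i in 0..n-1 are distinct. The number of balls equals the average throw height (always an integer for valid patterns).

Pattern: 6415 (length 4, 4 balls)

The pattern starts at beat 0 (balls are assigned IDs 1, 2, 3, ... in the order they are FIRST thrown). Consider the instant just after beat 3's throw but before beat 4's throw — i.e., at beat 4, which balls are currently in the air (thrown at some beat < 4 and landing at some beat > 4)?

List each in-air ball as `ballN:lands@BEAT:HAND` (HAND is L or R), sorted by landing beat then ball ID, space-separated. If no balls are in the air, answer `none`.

Answer: ball2:lands@5:R ball1:lands@6:L ball3:lands@8:L

Derivation:
Beat 0 (L): throw ball1 h=6 -> lands@6:L; in-air after throw: [b1@6:L]
Beat 1 (R): throw ball2 h=4 -> lands@5:R; in-air after throw: [b2@5:R b1@6:L]
Beat 2 (L): throw ball3 h=1 -> lands@3:R; in-air after throw: [b3@3:R b2@5:R b1@6:L]
Beat 3 (R): throw ball3 h=5 -> lands@8:L; in-air after throw: [b2@5:R b1@6:L b3@8:L]
Beat 4 (L): throw ball4 h=6 -> lands@10:L; in-air after throw: [b2@5:R b1@6:L b3@8:L b4@10:L]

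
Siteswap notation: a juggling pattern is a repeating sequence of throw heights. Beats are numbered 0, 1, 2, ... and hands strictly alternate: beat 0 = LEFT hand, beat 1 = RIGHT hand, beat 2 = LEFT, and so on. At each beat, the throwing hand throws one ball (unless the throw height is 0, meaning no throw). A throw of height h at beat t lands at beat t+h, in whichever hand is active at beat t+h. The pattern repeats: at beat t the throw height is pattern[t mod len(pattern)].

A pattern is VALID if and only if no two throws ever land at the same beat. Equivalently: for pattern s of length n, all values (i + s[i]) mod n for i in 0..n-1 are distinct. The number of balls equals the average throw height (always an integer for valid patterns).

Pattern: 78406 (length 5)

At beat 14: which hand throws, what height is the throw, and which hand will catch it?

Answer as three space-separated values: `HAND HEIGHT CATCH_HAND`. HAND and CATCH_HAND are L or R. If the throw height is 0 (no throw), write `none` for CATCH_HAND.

Answer: L 6 L

Derivation:
Beat 14: 14 mod 2 = 0, so hand = L
Throw height = pattern[14 mod 5] = pattern[4] = 6
Lands at beat 14+6=20, 20 mod 2 = 0, so catch hand = L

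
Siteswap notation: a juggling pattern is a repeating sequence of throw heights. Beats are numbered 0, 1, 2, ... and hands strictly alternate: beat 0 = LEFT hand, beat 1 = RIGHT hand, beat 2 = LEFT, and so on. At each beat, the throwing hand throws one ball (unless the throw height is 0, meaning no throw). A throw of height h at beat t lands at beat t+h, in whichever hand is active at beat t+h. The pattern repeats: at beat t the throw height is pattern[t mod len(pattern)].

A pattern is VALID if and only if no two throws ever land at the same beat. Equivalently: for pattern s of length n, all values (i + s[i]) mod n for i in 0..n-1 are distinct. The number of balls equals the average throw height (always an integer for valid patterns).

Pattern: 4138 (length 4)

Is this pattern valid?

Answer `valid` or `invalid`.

Answer: valid

Derivation:
i=0: (i + s[i]) mod n = (0 + 4) mod 4 = 0
i=1: (i + s[i]) mod n = (1 + 1) mod 4 = 2
i=2: (i + s[i]) mod n = (2 + 3) mod 4 = 1
i=3: (i + s[i]) mod n = (3 + 8) mod 4 = 3
Residues: [0, 2, 1, 3], distinct: True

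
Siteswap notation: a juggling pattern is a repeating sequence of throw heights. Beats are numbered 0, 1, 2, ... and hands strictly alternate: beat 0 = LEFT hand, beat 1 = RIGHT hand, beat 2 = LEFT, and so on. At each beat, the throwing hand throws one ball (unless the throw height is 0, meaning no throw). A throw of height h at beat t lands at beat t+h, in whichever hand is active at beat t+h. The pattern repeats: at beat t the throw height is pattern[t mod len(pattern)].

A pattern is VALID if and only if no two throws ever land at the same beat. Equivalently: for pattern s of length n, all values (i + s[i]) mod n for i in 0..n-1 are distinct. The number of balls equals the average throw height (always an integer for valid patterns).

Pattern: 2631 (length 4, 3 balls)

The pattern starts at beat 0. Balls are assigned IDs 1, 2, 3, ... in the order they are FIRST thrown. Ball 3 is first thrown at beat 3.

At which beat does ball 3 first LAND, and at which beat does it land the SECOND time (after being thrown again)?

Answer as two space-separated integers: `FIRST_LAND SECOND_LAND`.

Beat 0 (L): throw ball1 h=2 -> lands@2:L; in-air after throw: [b1@2:L]
Beat 1 (R): throw ball2 h=6 -> lands@7:R; in-air after throw: [b1@2:L b2@7:R]
Beat 2 (L): throw ball1 h=3 -> lands@5:R; in-air after throw: [b1@5:R b2@7:R]
Beat 3 (R): throw ball3 h=1 -> lands@4:L; in-air after throw: [b3@4:L b1@5:R b2@7:R]
Beat 4 (L): throw ball3 h=2 -> lands@6:L; in-air after throw: [b1@5:R b3@6:L b2@7:R]
Beat 5 (R): throw ball1 h=6 -> lands@11:R; in-air after throw: [b3@6:L b2@7:R b1@11:R]
Beat 6 (L): throw ball3 h=3 -> lands@9:R; in-air after throw: [b2@7:R b3@9:R b1@11:R]
Ball 3: thrown@3 h=1 -> first land @4; rethrown@4 h=2 -> second land @6

Answer: 4 6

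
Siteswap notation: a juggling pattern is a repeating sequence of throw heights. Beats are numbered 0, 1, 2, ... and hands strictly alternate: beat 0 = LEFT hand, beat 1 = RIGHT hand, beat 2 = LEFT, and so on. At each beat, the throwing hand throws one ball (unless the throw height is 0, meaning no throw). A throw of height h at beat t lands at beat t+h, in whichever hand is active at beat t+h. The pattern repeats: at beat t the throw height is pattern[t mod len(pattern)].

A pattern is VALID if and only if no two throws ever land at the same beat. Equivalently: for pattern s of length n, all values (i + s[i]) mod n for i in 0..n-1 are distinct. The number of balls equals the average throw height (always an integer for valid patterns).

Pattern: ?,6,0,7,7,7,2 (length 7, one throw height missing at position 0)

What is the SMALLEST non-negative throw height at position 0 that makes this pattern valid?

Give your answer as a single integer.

Answer: 6

Derivation:
i=0: s[i]=? (unknown)
i=1: (1 + 6) mod 7 = 0
i=2: (2 + 0) mod 7 = 2
i=3: (3 + 7) mod 7 = 3
i=4: (4 + 7) mod 7 = 4
i=5: (5 + 7) mod 7 = 5
i=6: (6 + 2) mod 7 = 1
Known residues: [0, 1, 2, 3, 4, 5]; need a permutation of 0..6, so missing residue r = 6
Need (0 + s) mod 7 = 6; smallest s = (6 - 0) mod 7 = 6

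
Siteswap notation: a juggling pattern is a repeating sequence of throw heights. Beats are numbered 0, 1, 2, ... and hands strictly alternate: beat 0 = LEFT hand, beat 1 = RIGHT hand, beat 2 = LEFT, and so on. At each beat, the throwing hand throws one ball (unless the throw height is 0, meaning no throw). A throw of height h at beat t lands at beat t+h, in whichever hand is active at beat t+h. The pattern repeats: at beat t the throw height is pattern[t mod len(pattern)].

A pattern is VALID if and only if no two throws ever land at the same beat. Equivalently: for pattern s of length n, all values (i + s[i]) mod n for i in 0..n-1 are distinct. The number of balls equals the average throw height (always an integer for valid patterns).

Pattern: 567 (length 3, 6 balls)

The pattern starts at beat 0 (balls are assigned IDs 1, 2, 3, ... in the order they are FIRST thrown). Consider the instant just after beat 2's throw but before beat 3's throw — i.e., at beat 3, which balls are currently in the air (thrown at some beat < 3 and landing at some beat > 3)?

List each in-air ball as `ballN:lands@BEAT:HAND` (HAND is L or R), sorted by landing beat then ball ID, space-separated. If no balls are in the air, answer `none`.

Beat 0 (L): throw ball1 h=5 -> lands@5:R; in-air after throw: [b1@5:R]
Beat 1 (R): throw ball2 h=6 -> lands@7:R; in-air after throw: [b1@5:R b2@7:R]
Beat 2 (L): throw ball3 h=7 -> lands@9:R; in-air after throw: [b1@5:R b2@7:R b3@9:R]
Beat 3 (R): throw ball4 h=5 -> lands@8:L; in-air after throw: [b1@5:R b2@7:R b4@8:L b3@9:R]

Answer: ball1:lands@5:R ball2:lands@7:R ball3:lands@9:R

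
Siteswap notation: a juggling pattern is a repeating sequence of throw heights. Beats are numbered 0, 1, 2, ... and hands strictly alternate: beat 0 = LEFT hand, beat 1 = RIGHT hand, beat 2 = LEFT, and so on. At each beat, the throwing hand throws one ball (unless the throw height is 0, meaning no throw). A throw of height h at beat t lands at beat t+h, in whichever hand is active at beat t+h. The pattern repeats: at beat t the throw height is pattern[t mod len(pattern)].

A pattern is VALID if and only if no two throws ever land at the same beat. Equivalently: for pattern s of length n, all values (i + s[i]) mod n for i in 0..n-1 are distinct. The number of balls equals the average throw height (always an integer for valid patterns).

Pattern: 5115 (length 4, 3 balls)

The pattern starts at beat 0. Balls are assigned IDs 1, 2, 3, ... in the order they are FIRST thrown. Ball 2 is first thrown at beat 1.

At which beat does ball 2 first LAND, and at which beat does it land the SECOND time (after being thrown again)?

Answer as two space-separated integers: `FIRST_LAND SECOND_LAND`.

Beat 0 (L): throw ball1 h=5 -> lands@5:R; in-air after throw: [b1@5:R]
Beat 1 (R): throw ball2 h=1 -> lands@2:L; in-air after throw: [b2@2:L b1@5:R]
Beat 2 (L): throw ball2 h=1 -> lands@3:R; in-air after throw: [b2@3:R b1@5:R]
Beat 3 (R): throw ball2 h=5 -> lands@8:L; in-air after throw: [b1@5:R b2@8:L]
Ball 2: thrown@1 h=1 -> first land @2; rethrown@2 h=1 -> second land @3

Answer: 2 3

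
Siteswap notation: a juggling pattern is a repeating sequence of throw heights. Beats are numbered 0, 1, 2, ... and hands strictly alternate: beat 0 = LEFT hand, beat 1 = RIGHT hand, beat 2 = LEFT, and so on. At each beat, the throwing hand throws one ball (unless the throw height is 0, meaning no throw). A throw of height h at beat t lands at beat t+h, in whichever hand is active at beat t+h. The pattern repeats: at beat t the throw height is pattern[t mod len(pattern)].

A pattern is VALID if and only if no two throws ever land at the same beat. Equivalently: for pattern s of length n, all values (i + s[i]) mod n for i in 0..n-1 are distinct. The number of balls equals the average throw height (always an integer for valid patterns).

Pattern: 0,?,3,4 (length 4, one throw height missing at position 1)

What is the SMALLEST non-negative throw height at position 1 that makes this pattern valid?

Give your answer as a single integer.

Answer: 1

Derivation:
i=0: (0 + 0) mod 4 = 0
i=1: s[i]=? (unknown)
i=2: (2 + 3) mod 4 = 1
i=3: (3 + 4) mod 4 = 3
Known residues: [0, 1, 3]; need a permutation of 0..3, so missing residue r = 2
Need (1 + s) mod 4 = 2; smallest s = (2 - 1) mod 4 = 1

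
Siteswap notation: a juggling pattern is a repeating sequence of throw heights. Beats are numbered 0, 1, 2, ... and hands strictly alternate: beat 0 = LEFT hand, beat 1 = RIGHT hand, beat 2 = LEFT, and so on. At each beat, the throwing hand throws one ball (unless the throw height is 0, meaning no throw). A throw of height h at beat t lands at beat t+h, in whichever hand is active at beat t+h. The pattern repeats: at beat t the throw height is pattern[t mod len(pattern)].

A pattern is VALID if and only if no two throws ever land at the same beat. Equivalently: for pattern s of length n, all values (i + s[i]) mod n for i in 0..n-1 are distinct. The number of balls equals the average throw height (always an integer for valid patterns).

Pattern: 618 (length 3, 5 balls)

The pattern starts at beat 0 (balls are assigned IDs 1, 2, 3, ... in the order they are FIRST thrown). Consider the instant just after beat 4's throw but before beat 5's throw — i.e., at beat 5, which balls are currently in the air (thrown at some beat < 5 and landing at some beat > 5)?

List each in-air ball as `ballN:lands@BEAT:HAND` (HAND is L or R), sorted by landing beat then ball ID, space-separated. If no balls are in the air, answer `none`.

Answer: ball1:lands@6:L ball3:lands@9:R ball2:lands@10:L

Derivation:
Beat 0 (L): throw ball1 h=6 -> lands@6:L; in-air after throw: [b1@6:L]
Beat 1 (R): throw ball2 h=1 -> lands@2:L; in-air after throw: [b2@2:L b1@6:L]
Beat 2 (L): throw ball2 h=8 -> lands@10:L; in-air after throw: [b1@6:L b2@10:L]
Beat 3 (R): throw ball3 h=6 -> lands@9:R; in-air after throw: [b1@6:L b3@9:R b2@10:L]
Beat 4 (L): throw ball4 h=1 -> lands@5:R; in-air after throw: [b4@5:R b1@6:L b3@9:R b2@10:L]
Beat 5 (R): throw ball4 h=8 -> lands@13:R; in-air after throw: [b1@6:L b3@9:R b2@10:L b4@13:R]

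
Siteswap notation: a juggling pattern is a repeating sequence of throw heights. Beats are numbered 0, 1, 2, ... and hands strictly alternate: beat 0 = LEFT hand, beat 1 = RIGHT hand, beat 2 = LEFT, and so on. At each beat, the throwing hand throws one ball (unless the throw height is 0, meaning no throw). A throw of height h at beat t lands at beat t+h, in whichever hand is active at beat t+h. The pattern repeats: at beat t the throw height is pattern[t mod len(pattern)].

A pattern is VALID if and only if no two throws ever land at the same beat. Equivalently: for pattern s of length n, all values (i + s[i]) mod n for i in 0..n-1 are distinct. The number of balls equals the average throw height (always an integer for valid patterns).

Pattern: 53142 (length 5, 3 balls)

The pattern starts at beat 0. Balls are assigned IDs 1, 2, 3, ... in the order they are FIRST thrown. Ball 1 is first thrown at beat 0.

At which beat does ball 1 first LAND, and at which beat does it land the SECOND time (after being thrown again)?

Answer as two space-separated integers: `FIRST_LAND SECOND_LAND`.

Answer: 5 10

Derivation:
Beat 0 (L): throw ball1 h=5 -> lands@5:R; in-air after throw: [b1@5:R]
Beat 1 (R): throw ball2 h=3 -> lands@4:L; in-air after throw: [b2@4:L b1@5:R]
Beat 2 (L): throw ball3 h=1 -> lands@3:R; in-air after throw: [b3@3:R b2@4:L b1@5:R]
Beat 3 (R): throw ball3 h=4 -> lands@7:R; in-air after throw: [b2@4:L b1@5:R b3@7:R]
Beat 4 (L): throw ball2 h=2 -> lands@6:L; in-air after throw: [b1@5:R b2@6:L b3@7:R]
Beat 5 (R): throw ball1 h=5 -> lands@10:L; in-air after throw: [b2@6:L b3@7:R b1@10:L]
Beat 6 (L): throw ball2 h=3 -> lands@9:R; in-air after throw: [b3@7:R b2@9:R b1@10:L]
Beat 7 (R): throw ball3 h=1 -> lands@8:L; in-air after throw: [b3@8:L b2@9:R b1@10:L]
Beat 8 (L): throw ball3 h=4 -> lands@12:L; in-air after throw: [b2@9:R b1@10:L b3@12:L]
Beat 9 (R): throw ball2 h=2 -> lands@11:R; in-air after throw: [b1@10:L b2@11:R b3@12:L]
Beat 10 (L): throw ball1 h=5 -> lands@15:R; in-air after throw: [b2@11:R b3@12:L b1@15:R]
Ball 1: thrown@0 h=5 -> first land @5; rethrown@5 h=5 -> second land @10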